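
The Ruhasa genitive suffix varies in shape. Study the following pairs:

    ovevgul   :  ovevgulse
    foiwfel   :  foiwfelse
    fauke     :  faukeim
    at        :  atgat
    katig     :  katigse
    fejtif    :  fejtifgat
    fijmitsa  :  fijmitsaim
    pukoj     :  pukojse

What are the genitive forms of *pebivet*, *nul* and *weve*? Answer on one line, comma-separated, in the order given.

pebivetgat, nulse, weveim

The alternation tracks the final sound of the stem — -gat when the stem ends in a voiceless consonant (*at*, *fejtif*); -se when the stem ends in a voiced consonant (*ovevgul*, *foiwfel*, *katig*, *pukoj*); -im when the stem ends in a vowel (*fauke*, *fijmitsa*).
Since the final sound of *pebivet* is /t/ (a voiceless consonant), it takes -gat, giving *pebivetgat*.
The final sound of *nul* is /l/, which is a voiced consonant, so the suffix is -se, giving *nulse*.
*weve*: final sound = /e/, a vowel → -im → *weveim*.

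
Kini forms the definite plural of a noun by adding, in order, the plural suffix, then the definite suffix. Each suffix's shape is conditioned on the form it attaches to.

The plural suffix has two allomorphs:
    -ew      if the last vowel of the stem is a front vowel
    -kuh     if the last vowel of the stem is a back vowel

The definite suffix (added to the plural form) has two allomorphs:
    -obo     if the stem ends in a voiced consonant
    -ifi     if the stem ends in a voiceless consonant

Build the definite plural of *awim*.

awimewobo

The last vowel of *awim* is /i/, which is a front vowel, so the plural suffix is -ew, giving *awimew*.
The plural form *awimew*: final consonant = /w/, voiced → -obo → *awimewobo*.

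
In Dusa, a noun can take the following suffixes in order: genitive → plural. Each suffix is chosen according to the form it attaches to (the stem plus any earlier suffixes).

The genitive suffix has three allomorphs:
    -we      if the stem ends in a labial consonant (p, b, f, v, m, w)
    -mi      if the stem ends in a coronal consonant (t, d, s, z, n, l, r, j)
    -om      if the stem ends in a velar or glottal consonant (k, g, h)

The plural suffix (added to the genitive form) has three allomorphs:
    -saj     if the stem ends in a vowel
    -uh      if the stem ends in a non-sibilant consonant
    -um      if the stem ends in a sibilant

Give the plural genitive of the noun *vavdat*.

*vavdat*: final consonant = /t/, coronal → -mi → *vavdatmi*.
The final sound of the genitive form *vavdatmi* is /i/, which is a vowel, so the plural suffix is -saj, giving *vavdatmisaj*.

vavdatmisaj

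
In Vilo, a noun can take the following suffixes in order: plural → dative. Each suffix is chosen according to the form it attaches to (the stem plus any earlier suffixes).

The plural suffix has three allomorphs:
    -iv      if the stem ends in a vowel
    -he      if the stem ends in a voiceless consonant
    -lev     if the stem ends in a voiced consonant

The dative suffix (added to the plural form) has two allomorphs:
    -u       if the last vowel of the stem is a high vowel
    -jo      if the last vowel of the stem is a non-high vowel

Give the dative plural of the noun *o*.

oivu

The final sound of *o* is /o/, which is a vowel, so the plural suffix is -iv, giving *oiv*.
The plural form *oiv* — last vowel /i/ (a high vowel) → -u → *oivu*.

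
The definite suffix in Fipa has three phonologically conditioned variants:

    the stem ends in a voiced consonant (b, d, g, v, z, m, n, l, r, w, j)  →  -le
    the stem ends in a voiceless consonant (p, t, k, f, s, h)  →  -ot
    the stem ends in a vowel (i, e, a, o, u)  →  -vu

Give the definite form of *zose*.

The final sound of *zose* is /e/, which is a vowel, so the suffix is -vu, giving *zosevu*.

zosevu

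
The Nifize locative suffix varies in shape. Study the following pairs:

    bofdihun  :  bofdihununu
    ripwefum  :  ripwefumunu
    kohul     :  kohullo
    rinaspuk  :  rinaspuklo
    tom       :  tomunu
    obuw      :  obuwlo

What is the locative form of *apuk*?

apuklo

The suffix is conditioned by the final consonant: -unu when the stem ends in a nasal (*bofdihun*, *ripwefum*, *tom*); -lo when the stem ends in a non-nasal consonant (*kohul*, *rinaspuk*, *obuw*).
Since the final consonant of *apuk* is /k/ (non-nasal), it takes -lo, giving *apuklo*.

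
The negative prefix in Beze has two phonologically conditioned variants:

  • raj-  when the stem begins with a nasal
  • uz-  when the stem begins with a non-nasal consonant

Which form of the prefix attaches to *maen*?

raj-

The first consonant of *maen* is /m/, which is a nasal, so the prefix is raj-.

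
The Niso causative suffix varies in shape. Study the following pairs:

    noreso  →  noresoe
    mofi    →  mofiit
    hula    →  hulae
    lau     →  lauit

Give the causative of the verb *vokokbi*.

The alternation tracks the last vowel of the stem — -it when the last vowel of the stem is a high vowel (*mofi*, *lau*); -e when the last vowel of the stem is a non-high vowel (*noreso*, *hula*).
Since the last vowel of *vokokbi* is /i/ (a high vowel), it takes -it, giving *vokokbiit*.

vokokbiit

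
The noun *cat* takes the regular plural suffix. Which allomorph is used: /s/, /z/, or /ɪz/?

/s/

The stem *cat* ends in a voiceless non-sibilant consonant.
The plural suffix surfaces as /ɪz/ after sibilants, /s/ after other voiceless consonants, and /z/ after other voiced sounds.
So the plural -s on *cat* is pronounced /s/.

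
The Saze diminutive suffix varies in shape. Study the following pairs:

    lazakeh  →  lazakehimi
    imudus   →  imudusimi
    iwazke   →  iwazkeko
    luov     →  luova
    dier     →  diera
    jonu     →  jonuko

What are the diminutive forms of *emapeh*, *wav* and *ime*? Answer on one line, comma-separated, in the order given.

The pattern is voicing of the final sound: -imi when the stem ends in a voiceless consonant (*lazakeh*, *imudus*); -a when the stem ends in a voiced consonant (*luov*, *dier*); -ko when the stem ends in a vowel (*iwazke*, *jonu*).
Since the final sound of *emapeh* is /h/ (a voiceless consonant), it takes -imi, giving *emapehimi*.
The final sound of *wav* is /v/, which is a voiced consonant, so the suffix is -a, giving *wava*.
The final sound of *ime* is /e/, which is a vowel, so the suffix is -ko, giving *imeko*.

emapehimi, wava, imeko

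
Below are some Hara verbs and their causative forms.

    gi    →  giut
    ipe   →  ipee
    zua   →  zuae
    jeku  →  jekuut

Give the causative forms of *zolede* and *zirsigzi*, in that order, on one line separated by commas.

The suffix is conditioned by the last vowel: -ut when the last vowel of the stem is a high vowel (*gi*, *jeku*); -e when the last vowel of the stem is a non-high vowel (*ipe*, *zua*).
The last vowel of *zolede* is /e/, which is a non-high vowel, so the suffix is -e, giving *zoledee*.
The last vowel of *zirsigzi* is /i/, which is a high vowel, so the suffix is -ut, giving *zirsigziut*.

zoledee, zirsigziut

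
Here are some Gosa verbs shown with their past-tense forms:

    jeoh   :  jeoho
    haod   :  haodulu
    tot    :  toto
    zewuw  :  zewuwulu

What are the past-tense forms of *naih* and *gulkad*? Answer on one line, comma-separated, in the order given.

The suffix is conditioned by the final consonant: -o when the stem ends in a voiceless consonant (*jeoh*, *tot*); -ulu when the stem ends in a voiced consonant (*haod*, *zewuw*).
The final consonant of *naih* is /h/, which is voiceless, so the suffix is -o, giving *naiho*.
*gulkad* — final consonant /d/ (voiced) → -ulu → *gulkadulu*.

naiho, gulkadulu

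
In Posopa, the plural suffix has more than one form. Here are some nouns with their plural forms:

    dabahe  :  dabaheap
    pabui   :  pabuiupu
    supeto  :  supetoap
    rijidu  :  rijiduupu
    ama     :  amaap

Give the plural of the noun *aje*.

Looking at the last vowel of each stem: -upu when the last vowel of the stem is a high vowel (*pabui*, *rijidu*); -ap when the last vowel of the stem is a non-high vowel (*dabahe*, *supeto*, *ama*).
*aje* — last vowel /e/ (a non-high vowel) → -ap → *ajeap*.

ajeap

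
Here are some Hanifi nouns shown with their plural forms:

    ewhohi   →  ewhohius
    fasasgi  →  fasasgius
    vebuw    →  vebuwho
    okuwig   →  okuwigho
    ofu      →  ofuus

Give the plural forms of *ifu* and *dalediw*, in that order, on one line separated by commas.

ifuus, dalediwho

The suffix is conditioned by the final sound: -ho when the stem ends in a consonant (*vebuw*, *okuwig*); -us when the stem ends in a vowel (*ewhohi*, *fasasgi*, *ofu*).
The final sound of *ifu* is /u/, which is a vowel, so the suffix is -us, giving *ifuus*.
The final sound of *dalediw* is /w/, which is a consonant, so the suffix is -ho, giving *dalediwho*.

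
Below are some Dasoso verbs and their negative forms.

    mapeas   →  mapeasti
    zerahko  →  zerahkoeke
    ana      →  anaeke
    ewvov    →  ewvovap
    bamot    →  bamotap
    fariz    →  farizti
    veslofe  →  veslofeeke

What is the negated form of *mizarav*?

The suffix is conditioned by the final sound: -ti when the stem ends in a sibilant (*mapeas*, *fariz*); -ap when the stem ends in a non-sibilant consonant (*ewvov*, *bamot*); -eke when the stem ends in a vowel (*zerahko*, *ana*, *veslofe*).
The final sound of *mizarav* is /v/, which is a non-sibilant consonant, so the suffix is -ap, giving *mizaravap*.

mizaravap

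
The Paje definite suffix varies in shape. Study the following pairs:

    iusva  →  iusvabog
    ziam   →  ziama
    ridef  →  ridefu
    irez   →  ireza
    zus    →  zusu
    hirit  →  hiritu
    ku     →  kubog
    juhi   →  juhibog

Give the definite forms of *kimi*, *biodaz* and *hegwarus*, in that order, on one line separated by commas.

kimibog, biodaza, hegwarusu

The pattern is voicing of the final sound: -u when the stem ends in a voiceless consonant (*ridef*, *zus*, *hirit*); -a when the stem ends in a voiced consonant (*ziam*, *irez*); -bog when the stem ends in a vowel (*iusva*, *ku*, *juhi*).
*kimi*: final sound = /i/, a vowel → -bog → *kimibog*.
*biodaz* — final sound /z/ (a voiced consonant) → -a → *biodaza*.
The final sound of *hegwarus* is /s/, which is a voiceless consonant, so the suffix is -u, giving *hegwarusu*.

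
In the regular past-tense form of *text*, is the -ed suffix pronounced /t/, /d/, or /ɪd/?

/ɪd/

The stem *text* ends in /t/ or /d/.
The -ed suffix is realized as /ɪd/ after /t, d/; as /t/ after other voiceless consonants; and as /d/ after other voiced sounds.
So -ed on *text* is pronounced /ɪd/.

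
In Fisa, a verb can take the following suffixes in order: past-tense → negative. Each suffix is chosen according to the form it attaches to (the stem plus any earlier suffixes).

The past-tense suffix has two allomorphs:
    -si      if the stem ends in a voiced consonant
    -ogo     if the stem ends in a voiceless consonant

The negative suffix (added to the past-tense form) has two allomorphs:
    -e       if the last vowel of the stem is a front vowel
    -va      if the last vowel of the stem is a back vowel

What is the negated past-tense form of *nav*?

*nav* — final consonant /v/ (voiced) → -si → *navsi*.
The last vowel of the past-tense form *navsi* is /i/, which is a front vowel, so the negative suffix is -e, giving *navsie*.

navsie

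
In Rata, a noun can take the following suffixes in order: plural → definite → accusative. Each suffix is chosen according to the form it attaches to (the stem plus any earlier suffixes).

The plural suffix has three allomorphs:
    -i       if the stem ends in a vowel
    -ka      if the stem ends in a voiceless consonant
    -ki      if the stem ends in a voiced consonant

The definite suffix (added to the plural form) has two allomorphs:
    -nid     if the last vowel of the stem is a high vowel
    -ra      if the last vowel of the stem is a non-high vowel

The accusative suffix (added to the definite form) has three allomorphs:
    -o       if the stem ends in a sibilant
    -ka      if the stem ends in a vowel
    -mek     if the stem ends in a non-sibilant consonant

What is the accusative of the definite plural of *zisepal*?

zisepalkinidmek

Since the final sound of *zisepal* is /l/ (a voiced consonant), it takes -ki, giving *zisepalki*.
The plural form *zisepalki*: last vowel = /i/, a high vowel → -nid → *zisepalkinid*.
The definite form *zisepalkinid* — final sound /d/ (a non-sibilant consonant) → -mek → *zisepalkinidmek*.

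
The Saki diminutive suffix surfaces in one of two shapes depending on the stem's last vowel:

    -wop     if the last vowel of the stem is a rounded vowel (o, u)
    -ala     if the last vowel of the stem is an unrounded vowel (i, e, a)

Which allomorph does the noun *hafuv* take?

-wop

*hafuv*: last vowel = /u/, a rounded vowel → -wop.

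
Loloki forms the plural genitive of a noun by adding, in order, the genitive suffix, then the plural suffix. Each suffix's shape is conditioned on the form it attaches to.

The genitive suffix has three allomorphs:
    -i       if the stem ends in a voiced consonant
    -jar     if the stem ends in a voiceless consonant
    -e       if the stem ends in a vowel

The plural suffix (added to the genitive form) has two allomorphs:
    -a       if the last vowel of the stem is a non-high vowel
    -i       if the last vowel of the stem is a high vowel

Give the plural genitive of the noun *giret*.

giretjara

The final sound of *giret* is /t/, which is a voiceless consonant, so the genitive suffix is -jar, giving *giretjar*.
The genitive form *giretjar*: last vowel = /a/, a non-high vowel → -a → *giretjara*.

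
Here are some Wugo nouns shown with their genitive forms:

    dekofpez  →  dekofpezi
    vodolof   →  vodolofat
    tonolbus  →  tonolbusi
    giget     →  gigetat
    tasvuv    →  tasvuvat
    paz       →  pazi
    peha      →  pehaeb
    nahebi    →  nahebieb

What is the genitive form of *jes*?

The alternation tracks the final sound of the stem — -i when the stem ends in a sibilant (*dekofpez*, *tonolbus*, *paz*); -at when the stem ends in a non-sibilant consonant (*vodolof*, *giget*, *tasvuv*); -eb when the stem ends in a vowel (*peha*, *nahebi*).
The final sound of *jes* is /s/, which is a sibilant, so the suffix is -i, giving *jesi*.

jesi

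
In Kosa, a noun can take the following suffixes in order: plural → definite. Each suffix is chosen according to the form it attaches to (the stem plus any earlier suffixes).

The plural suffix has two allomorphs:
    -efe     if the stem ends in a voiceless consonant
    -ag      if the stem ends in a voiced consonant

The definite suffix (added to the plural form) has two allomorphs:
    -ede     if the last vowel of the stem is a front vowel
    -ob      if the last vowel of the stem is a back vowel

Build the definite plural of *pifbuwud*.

pifbuwudagob

The final consonant of *pifbuwud* is /d/, which is voiced, so the plural suffix is -ag, giving *pifbuwudag*.
The plural form *pifbuwudag*: last vowel = /a/, a back vowel → -ob → *pifbuwudagob*.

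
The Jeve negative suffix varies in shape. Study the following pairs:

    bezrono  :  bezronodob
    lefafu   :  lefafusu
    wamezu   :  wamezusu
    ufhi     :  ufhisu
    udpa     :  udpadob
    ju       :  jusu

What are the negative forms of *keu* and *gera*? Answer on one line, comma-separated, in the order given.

keusu, geradob

The suffix is conditioned by the last vowel: -su when the last vowel of the stem is a high vowel (*lefafu*, *wamezu*, *ufhi*, *ju*); -dob when the last vowel of the stem is a non-high vowel (*bezrono*, *udpa*).
Since the last vowel of *keu* is /u/ (a high vowel), it takes -su, giving *keusu*.
The last vowel of *gera* is /a/, which is a non-high vowel, so the suffix is -dob, giving *geradob*.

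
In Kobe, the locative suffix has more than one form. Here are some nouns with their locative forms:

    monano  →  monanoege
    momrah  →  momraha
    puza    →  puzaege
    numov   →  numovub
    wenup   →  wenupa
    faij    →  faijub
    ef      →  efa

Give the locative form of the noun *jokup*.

The pattern is voicing of the final sound: -a when the stem ends in a voiceless consonant (*momrah*, *wenup*, *ef*); -ub when the stem ends in a voiced consonant (*numov*, *faij*); -ege when the stem ends in a vowel (*monano*, *puza*).
*jokup*: final sound = /p/, a voiceless consonant → -a → *jokupa*.

jokupa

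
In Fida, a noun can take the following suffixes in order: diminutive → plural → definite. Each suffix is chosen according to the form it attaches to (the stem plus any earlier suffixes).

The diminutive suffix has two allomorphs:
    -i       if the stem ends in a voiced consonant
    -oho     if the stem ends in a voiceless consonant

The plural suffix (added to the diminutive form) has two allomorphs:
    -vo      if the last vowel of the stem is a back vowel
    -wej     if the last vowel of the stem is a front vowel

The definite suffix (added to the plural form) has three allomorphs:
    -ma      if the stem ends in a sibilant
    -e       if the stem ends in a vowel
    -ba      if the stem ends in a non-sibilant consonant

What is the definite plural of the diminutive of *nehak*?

nehakohovoe

*nehak*: final consonant = /k/, voiceless → -oho → *nehakoho*.
The diminutive form *nehakoho*: last vowel = /o/, a back vowel → -vo → *nehakohovo*.
Since the final sound of the plural form *nehakohovo* is /o/ (a vowel), it takes -e, giving *nehakohovoe*.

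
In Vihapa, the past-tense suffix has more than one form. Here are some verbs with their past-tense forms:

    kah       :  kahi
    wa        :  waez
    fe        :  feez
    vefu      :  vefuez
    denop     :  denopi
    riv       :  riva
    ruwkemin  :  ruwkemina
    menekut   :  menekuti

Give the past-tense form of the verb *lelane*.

Looking at the final sound of each stem: -i when the stem ends in a voiceless consonant (*kah*, *denop*, *menekut*); -a when the stem ends in a voiced consonant (*riv*, *ruwkemin*); -ez when the stem ends in a vowel (*wa*, *fe*, *vefu*).
*lelane*: final sound = /e/, a vowel → -ez → *lelaneez*.

lelaneez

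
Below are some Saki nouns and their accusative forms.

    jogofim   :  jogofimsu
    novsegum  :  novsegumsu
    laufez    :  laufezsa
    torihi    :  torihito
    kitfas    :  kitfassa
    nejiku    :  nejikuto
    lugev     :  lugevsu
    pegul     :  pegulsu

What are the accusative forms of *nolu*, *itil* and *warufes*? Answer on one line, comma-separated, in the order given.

noluto, itilsu, warufessa

The suffix is conditioned by the final sound: -sa when the stem ends in a sibilant (*laufez*, *kitfas*); -su when the stem ends in a non-sibilant consonant (*jogofim*, *novsegum*, *lugev*, *pegul*); -to when the stem ends in a vowel (*torihi*, *nejiku*).
*nolu*: final sound = /u/, a vowel → -to → *noluto*.
Since the final sound of *itil* is /l/ (a non-sibilant consonant), it takes -su, giving *itilsu*.
*warufes* — final sound /s/ (a sibilant) → -sa → *warufessa*.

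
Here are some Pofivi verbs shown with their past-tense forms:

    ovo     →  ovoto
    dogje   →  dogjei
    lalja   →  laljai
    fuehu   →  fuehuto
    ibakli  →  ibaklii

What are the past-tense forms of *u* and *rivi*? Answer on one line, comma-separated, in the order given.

The alternation tracks the last vowel of the stem — -to when the last vowel of the stem is a rounded vowel (*ovo*, *fuehu*); -i when the last vowel of the stem is an unrounded vowel (*dogje*, *lalja*, *ibakli*).
The last vowel of *u* is /u/, which is a rounded vowel, so the suffix is -to, giving *uto*.
*rivi* — last vowel /i/ (an unrounded vowel) → -i → *rivii*.

uto, rivii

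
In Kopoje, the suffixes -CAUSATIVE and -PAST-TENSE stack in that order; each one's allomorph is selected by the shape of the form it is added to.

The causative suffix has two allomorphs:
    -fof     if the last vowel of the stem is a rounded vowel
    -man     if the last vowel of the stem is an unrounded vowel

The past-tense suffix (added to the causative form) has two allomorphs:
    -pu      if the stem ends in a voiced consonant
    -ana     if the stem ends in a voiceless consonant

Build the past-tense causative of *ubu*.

*ubu* — last vowel /u/ (a rounded vowel) → -fof → *ubufof*.
The final consonant of the causative form *ubufof* is /f/, which is voiceless, so the past-tense suffix is -ana, giving *ubufofana*.

ubufofana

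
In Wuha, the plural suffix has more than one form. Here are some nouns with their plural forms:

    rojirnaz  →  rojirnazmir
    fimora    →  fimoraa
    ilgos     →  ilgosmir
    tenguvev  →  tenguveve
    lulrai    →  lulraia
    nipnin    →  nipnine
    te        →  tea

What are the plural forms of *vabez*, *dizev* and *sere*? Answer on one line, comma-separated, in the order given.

Looking at the final sound of each stem: -mir when the stem ends in a sibilant (*rojirnaz*, *ilgos*); -e when the stem ends in a non-sibilant consonant (*tenguvev*, *nipnin*); -a when the stem ends in a vowel (*fimora*, *lulrai*, *te*).
*vabez*: final sound = /z/, a sibilant → -mir → *vabezmir*.
The final sound of *dizev* is /v/, which is a non-sibilant consonant, so the suffix is -e, giving *dizeve*.
*sere* — final sound /e/ (a vowel) → -a → *serea*.

vabezmir, dizeve, serea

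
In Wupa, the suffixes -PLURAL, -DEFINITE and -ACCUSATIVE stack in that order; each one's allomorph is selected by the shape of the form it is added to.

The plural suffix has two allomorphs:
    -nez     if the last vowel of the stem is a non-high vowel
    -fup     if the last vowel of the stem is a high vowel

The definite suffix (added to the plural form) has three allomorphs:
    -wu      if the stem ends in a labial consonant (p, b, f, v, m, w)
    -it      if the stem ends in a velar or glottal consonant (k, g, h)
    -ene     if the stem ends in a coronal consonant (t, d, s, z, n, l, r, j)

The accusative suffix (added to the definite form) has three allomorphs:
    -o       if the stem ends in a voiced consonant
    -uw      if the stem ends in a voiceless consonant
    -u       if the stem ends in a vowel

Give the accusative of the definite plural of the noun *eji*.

ejifupwuu

Since the last vowel of *eji* is /i/ (a high vowel), it takes -fup, giving *ejifup*.
The plural form *ejifup* — final consonant /p/ (labial) → -wu → *ejifupwu*.
The final sound of the definite form *ejifupwu* is /u/, which is a vowel, so the accusative suffix is -u, giving *ejifupwuu*.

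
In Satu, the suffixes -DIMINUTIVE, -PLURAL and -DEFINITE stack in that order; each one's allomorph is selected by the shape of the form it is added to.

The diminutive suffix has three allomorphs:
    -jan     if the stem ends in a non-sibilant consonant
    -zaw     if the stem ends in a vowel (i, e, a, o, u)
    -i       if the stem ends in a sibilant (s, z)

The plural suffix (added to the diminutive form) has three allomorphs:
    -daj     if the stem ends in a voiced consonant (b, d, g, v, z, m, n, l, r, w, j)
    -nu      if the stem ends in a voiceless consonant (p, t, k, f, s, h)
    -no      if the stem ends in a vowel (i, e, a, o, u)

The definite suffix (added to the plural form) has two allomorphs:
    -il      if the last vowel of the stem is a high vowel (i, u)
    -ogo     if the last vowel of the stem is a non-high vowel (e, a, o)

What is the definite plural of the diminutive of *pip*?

pipjandajogo

*pip* — final sound /p/ (a non-sibilant consonant) → -jan → *pipjan*.
The diminutive form *pipjan* — final sound /n/ (a voiced consonant) → -daj → *pipjandaj*.
Since the last vowel of the plural form *pipjandaj* is /a/ (a non-high vowel), it takes -ogo, giving *pipjandajogo*.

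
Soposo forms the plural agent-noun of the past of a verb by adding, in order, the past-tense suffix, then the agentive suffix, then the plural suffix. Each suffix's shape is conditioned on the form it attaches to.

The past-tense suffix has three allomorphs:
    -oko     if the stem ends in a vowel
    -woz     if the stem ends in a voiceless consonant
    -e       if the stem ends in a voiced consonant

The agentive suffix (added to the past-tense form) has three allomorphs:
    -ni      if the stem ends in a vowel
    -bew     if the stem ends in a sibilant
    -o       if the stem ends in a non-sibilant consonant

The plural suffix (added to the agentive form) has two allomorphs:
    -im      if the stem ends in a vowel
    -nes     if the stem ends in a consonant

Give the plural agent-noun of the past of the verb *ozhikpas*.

ozhikpaswozbewnes

*ozhikpas*: final sound = /s/, a voiceless consonant → -woz → *ozhikpaswoz*.
Since the final sound of the past-tense form *ozhikpaswoz* is /z/ (a sibilant), it takes -bew, giving *ozhikpaswozbew*.
The agentive form *ozhikpaswozbew*: final sound = /w/, a consonant → -nes → *ozhikpaswozbewnes*.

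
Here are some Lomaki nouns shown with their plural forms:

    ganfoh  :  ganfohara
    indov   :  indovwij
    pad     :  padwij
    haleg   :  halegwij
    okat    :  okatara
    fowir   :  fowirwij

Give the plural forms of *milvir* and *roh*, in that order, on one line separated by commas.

The alternation tracks the final consonant of the stem — -ara when the stem ends in a voiceless consonant (*ganfoh*, *okat*); -wij when the stem ends in a voiced consonant (*indov*, *pad*, *haleg*, *fowir*).
*milvir*: final consonant = /r/, voiced → -wij → *milvirwij*.
*roh*: final consonant = /h/, voiceless → -ara → *rohara*.

milvirwij, rohara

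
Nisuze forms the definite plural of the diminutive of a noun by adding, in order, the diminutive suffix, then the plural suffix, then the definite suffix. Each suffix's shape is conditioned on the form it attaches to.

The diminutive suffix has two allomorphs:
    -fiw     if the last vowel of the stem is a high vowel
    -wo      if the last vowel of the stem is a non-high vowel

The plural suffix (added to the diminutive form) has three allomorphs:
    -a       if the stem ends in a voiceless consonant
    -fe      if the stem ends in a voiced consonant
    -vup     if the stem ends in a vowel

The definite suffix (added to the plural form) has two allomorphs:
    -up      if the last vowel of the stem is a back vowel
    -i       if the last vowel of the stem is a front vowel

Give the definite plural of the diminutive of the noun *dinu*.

dinufiwfei

The last vowel of *dinu* is /u/, which is a high vowel, so the diminutive suffix is -fiw, giving *dinufiw*.
Since the final sound of the diminutive form *dinufiw* is /w/ (a voiced consonant), it takes -fe, giving *dinufiwfe*.
Since the last vowel of the plural form *dinufiwfe* is /e/ (a front vowel), it takes -i, giving *dinufiwfei*.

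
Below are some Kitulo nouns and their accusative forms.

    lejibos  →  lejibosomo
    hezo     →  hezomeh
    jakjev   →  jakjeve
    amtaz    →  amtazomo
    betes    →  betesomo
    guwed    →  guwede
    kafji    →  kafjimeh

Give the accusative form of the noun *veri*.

verimeh

The alternation tracks the final sound of the stem — -omo when the stem ends in a sibilant (*lejibos*, *amtaz*, *betes*); -e when the stem ends in a non-sibilant consonant (*jakjev*, *guwed*); -meh when the stem ends in a vowel (*hezo*, *kafji*).
*veri*: final sound = /i/, a vowel → -meh → *verimeh*.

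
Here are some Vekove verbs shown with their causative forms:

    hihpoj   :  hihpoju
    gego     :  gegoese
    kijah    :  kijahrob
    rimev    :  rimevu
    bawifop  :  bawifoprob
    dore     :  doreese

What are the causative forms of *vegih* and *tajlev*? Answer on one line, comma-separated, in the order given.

vegihrob, tajlevu

Looking at the final sound of each stem: -rob when the stem ends in a voiceless consonant (*kijah*, *bawifop*); -u when the stem ends in a voiced consonant (*hihpoj*, *rimev*); -ese when the stem ends in a vowel (*gego*, *dore*).
The final sound of *vegih* is /h/, which is a voiceless consonant, so the suffix is -rob, giving *vegihrob*.
Since the final sound of *tajlev* is /v/ (a voiced consonant), it takes -u, giving *tajlevu*.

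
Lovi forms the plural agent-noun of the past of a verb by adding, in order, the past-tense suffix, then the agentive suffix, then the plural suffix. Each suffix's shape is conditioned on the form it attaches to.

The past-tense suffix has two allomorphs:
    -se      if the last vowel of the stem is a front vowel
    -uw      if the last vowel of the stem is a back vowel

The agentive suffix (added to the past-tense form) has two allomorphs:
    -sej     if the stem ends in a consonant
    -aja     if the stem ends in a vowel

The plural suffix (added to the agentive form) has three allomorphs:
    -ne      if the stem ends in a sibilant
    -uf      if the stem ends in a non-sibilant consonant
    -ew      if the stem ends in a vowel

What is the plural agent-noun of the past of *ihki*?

Since the last vowel of *ihki* is /i/ (a front vowel), it takes -se, giving *ihkise*.
The past-tense form *ihkise*: final sound = /e/, a vowel → -aja → *ihkiseaja*.
The final sound of the agentive form *ihkiseaja* is /a/, which is a vowel, so the plural suffix is -ew, giving *ihkiseajaew*.

ihkiseajaew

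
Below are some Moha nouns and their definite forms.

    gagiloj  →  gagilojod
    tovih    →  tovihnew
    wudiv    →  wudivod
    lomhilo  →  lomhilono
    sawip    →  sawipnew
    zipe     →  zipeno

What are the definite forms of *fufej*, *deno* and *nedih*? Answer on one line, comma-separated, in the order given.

Looking at the final sound of each stem: -new when the stem ends in a voiceless consonant (*tovih*, *sawip*); -od when the stem ends in a voiced consonant (*gagiloj*, *wudiv*); -no when the stem ends in a vowel (*lomhilo*, *zipe*).
Since the final sound of *fufej* is /j/ (a voiced consonant), it takes -od, giving *fufejod*.
*deno*: final sound = /o/, a vowel → -no → *denono*.
*nedih*: final sound = /h/, a voiceless consonant → -new → *nedihnew*.

fufejod, denono, nedihnew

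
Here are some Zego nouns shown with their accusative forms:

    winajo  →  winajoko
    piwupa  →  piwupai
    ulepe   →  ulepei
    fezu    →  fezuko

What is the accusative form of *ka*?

The pattern is rounding harmony: -ko when the last vowel of the stem is a rounded vowel (*winajo*, *fezu*); -i when the last vowel of the stem is an unrounded vowel (*piwupa*, *ulepe*).
Since the last vowel of *ka* is /a/ (an unrounded vowel), it takes -i, giving *kai*.

kai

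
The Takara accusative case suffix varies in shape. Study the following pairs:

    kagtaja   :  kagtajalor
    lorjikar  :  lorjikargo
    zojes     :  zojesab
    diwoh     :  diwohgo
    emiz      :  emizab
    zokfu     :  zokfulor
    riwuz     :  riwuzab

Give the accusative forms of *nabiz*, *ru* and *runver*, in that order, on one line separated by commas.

The pattern is sibilance of the final sound: -ab when the stem ends in a sibilant (*zojes*, *emiz*, *riwuz*); -go when the stem ends in a non-sibilant consonant (*lorjikar*, *diwoh*); -lor when the stem ends in a vowel (*kagtaja*, *zokfu*).
*nabiz* — final sound /z/ (a sibilant) → -ab → *nabizab*.
The final sound of *ru* is /u/, which is a vowel, so the suffix is -lor, giving *rulor*.
*runver*: final sound = /r/, a non-sibilant consonant → -go → *runvergo*.

nabizab, rulor, runvergo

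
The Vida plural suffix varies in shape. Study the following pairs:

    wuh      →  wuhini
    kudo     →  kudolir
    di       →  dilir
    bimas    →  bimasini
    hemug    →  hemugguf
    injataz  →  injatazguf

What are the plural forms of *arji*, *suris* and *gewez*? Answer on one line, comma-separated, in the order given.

arjilir, surisini, gewezguf

The suffix is conditioned by the final sound: -ini when the stem ends in a voiceless consonant (*wuh*, *bimas*); -guf when the stem ends in a voiced consonant (*hemug*, *injataz*); -lir when the stem ends in a vowel (*kudo*, *di*).
The final sound of *arji* is /i/, which is a vowel, so the suffix is -lir, giving *arjilir*.
*suris*: final sound = /s/, a voiceless consonant → -ini → *surisini*.
Since the final sound of *gewez* is /z/ (a voiced consonant), it takes -guf, giving *gewezguf*.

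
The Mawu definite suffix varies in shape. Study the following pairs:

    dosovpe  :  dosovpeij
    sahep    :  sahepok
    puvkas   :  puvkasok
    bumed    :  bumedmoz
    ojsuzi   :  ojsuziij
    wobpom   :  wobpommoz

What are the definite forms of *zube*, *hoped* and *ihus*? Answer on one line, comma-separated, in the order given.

The suffix is conditioned by the final sound: -ok when the stem ends in a voiceless consonant (*sahep*, *puvkas*); -moz when the stem ends in a voiced consonant (*bumed*, *wobpom*); -ij when the stem ends in a vowel (*dosovpe*, *ojsuzi*).
The final sound of *zube* is /e/, which is a vowel, so the suffix is -ij, giving *zubeij*.
*hoped*: final sound = /d/, a voiced consonant → -moz → *hopedmoz*.
*ihus* — final sound /s/ (a voiceless consonant) → -ok → *ihusok*.

zubeij, hopedmoz, ihusok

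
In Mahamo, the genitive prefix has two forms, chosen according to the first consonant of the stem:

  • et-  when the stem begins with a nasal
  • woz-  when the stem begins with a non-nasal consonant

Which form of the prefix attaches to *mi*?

*mi* — first consonant /m/ (a nasal) → et-.

et-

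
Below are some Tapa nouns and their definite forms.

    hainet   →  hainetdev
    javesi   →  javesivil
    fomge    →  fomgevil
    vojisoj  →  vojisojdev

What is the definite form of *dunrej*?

The pattern is consonant vs. vowel: -dev when the stem ends in a consonant (*hainet*, *vojisoj*); -vil when the stem ends in a vowel (*javesi*, *fomge*).
*dunrej*: final sound = /j/, a consonant → -dev → *dunrejdev*.

dunrejdev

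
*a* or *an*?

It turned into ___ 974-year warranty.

The indefinite article is chosen by the initial *sound* of the following word, not its spelling.
The number *974* is spoken "nine hundred …", beginning with /naɪn/ — a consonant sound.
So the article is *a*: It turned into a 974-year warranty.

a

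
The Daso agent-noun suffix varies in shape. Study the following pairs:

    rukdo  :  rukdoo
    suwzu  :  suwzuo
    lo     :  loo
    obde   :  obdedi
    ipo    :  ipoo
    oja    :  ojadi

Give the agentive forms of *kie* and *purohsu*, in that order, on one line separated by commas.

kiedi, purohsuo

The alternation tracks the last vowel of the stem — -o when the last vowel of the stem is a rounded vowel (*rukdo*, *suwzu*, *lo*, *ipo*); -di when the last vowel of the stem is an unrounded vowel (*obde*, *oja*).
Since the last vowel of *kie* is /e/ (an unrounded vowel), it takes -di, giving *kiedi*.
*purohsu* — last vowel /u/ (a rounded vowel) → -o → *purohsuo*.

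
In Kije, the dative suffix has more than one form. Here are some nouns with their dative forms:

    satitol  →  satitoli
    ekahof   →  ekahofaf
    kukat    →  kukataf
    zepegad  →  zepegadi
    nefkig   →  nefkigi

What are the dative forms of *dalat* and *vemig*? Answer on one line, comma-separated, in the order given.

dalataf, vemigi

The suffix is conditioned by the final consonant: -af when the stem ends in a voiceless consonant (*ekahof*, *kukat*); -i when the stem ends in a voiced consonant (*satitol*, *zepegad*, *nefkig*).
Since the final consonant of *dalat* is /t/ (voiceless), it takes -af, giving *dalataf*.
*vemig*: final consonant = /g/, voiced → -i → *vemigi*.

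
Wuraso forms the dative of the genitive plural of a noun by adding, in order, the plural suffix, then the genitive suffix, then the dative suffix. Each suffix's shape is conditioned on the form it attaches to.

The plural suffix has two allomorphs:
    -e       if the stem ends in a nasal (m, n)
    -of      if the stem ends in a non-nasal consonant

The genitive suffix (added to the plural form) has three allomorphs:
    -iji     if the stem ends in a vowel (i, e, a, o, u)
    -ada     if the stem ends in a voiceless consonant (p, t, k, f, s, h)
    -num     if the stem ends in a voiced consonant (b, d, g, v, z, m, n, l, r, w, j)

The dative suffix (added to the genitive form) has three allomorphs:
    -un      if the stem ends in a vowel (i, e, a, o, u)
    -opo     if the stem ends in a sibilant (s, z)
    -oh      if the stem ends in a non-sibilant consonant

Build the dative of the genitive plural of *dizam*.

dizameijiun

*dizam*: final consonant = /m/, a nasal → -e → *dizame*.
The final sound of the plural form *dizame* is /e/, which is a vowel, so the genitive suffix is -iji, giving *dizameiji*.
The genitive form *dizameiji*: final sound = /i/, a vowel → -un → *dizameijiun*.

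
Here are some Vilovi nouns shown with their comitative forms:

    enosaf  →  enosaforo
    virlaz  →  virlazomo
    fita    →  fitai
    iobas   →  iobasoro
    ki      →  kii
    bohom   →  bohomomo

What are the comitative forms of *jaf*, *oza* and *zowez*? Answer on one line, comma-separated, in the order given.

The alternation tracks the final sound of the stem — -oro when the stem ends in a voiceless consonant (*enosaf*, *iobas*); -omo when the stem ends in a voiced consonant (*virlaz*, *bohom*); -i when the stem ends in a vowel (*fita*, *ki*).
*jaf*: final sound = /f/, a voiceless consonant → -oro → *jaforo*.
*oza* — final sound /a/ (a vowel) → -i → *ozai*.
The final sound of *zowez* is /z/, which is a voiced consonant, so the suffix is -omo, giving *zowezomo*.

jaforo, ozai, zowezomo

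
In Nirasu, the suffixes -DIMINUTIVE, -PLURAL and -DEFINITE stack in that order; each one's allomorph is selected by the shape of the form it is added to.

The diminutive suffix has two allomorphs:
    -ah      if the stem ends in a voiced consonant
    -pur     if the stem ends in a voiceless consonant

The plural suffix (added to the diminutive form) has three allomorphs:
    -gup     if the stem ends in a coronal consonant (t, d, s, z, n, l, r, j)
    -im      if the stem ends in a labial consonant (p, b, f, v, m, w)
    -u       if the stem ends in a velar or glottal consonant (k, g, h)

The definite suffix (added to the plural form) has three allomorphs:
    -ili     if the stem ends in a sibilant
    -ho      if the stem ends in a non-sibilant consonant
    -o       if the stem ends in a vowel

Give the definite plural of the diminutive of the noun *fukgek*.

Since the final consonant of *fukgek* is /k/ (voiceless), it takes -pur, giving *fukgekpur*.
The diminutive form *fukgekpur* — final consonant /r/ (coronal) → -gup → *fukgekpurgup*.
The plural form *fukgekpurgup* — final sound /p/ (a non-sibilant consonant) → -ho → *fukgekpurgupho*.

fukgekpurgupho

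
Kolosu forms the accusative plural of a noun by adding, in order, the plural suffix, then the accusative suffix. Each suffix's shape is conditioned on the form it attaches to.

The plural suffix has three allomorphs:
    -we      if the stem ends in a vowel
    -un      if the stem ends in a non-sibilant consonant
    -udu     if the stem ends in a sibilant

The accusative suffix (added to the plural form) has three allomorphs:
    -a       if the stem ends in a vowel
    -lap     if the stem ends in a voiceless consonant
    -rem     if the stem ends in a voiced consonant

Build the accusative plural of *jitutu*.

*jitutu* — final sound /u/ (a vowel) → -we → *jitutuwe*.
Since the final sound of the plural form *jitutuwe* is /e/ (a vowel), it takes -a, giving *jitutuwea*.

jitutuwea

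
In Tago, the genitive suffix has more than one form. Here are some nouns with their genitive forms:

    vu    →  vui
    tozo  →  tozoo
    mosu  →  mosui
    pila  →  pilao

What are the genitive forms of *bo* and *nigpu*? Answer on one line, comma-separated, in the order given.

boo, nigpui

The alternation tracks the last vowel of the stem — -i when the last vowel of the stem is a high vowel (*vu*, *mosu*); -o when the last vowel of the stem is a non-high vowel (*tozo*, *pila*).
Since the last vowel of *bo* is /o/ (a non-high vowel), it takes -o, giving *boo*.
*nigpu* — last vowel /u/ (a high vowel) → -i → *nigpui*.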